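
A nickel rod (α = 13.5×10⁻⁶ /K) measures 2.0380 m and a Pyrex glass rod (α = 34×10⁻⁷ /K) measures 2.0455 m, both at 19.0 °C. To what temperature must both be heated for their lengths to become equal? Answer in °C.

L₁(1 + α₁ΔT) = L₂(1 + α₂ΔT) ⇒ ΔT = (L₂ − L₁)/(α₁L₁ − α₂L₂)
L₂ − L₁ = 2.0455 − 2.0380 = 7.50×10⁻³ m
α₁L₁ − α₂L₂ = 13.5×10⁻⁶×2.0380 − 34×10⁻⁷×2.0455 = 2.05583×10⁻⁵ m/K
ΔT = 7.50×10⁻³ / 2.05583×10⁻⁵ = 364.816 K
T = 19.0 + 364.816 = 383.816 °C

T = 383.8 °C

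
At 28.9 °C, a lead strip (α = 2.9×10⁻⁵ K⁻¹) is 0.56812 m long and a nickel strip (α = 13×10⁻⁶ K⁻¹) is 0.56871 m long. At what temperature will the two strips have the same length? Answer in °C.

L₁(1 + α₁ΔT) = L₂(1 + α₂ΔT) ⇒ ΔT = (L₂ − L₁)/(α₁L₁ − α₂L₂)
L₂ − L₁ = 0.56871 − 0.56812 = 5.90×10⁻⁴ m
α₁L₁ − α₂L₂ = 2.9×10⁻⁵×0.56812 − 13×10⁻⁶×0.56871 = 9.08225×10⁻⁶ m/K
ΔT = 5.90×10⁻⁴ / 9.08225×10⁻⁶ = 64.9619 K
T = 28.9 + 64.9619 = 93.8619 °C

T = 93.86 °C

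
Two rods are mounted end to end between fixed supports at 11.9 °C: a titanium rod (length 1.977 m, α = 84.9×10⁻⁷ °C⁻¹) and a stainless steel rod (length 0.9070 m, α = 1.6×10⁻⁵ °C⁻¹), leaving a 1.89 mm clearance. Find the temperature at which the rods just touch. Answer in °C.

T = 72.3 °C

Gap closes when ΔL₁ + ΔL₂ = 1.89 mm = 1.89×10⁻³ m
(α₁L₁ + α₂L₂)ΔT = g
α₁L₁ + α₂L₂ = 84.9×10⁻⁷×1.977 + 1.6×10⁻⁵×0.9070 = 3.129673×10⁻⁵ m/K
ΔT = 1.89×10⁻³ / 3.129673×10⁻⁵ = 60.390 K
T = 11.9 + 60.390 = 72.290 °C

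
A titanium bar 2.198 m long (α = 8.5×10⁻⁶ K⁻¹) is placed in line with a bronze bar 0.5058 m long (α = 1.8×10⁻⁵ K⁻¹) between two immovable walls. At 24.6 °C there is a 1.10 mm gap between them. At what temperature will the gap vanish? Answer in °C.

T = 64.2 °C

Gap closes when ΔL₁ + ΔL₂ = 1.10 mm = 1.10×10⁻³ m
(α₁L₁ + α₂L₂)ΔT = g
α₁L₁ + α₂L₂ = 8.5×10⁻⁶×2.198 + 1.8×10⁻⁵×0.5058 = 2.77874×10⁻⁵ m/K
ΔT = 1.10×10⁻³ / 2.77874×10⁻⁵ = 39.586 K
T = 24.6 + 39.586 = 64.186 °C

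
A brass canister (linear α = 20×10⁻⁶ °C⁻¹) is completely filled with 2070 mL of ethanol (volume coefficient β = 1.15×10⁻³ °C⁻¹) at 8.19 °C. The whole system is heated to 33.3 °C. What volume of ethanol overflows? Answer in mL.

The canister also expands: β_container ≈ 3α = 6.0×10⁻⁵ /K
Net overflow = V₀(β_liq − 3α_cont)ΔT
β − 3α = 1.15×10⁻³ − 6.0×10⁻⁵ = 1.09×10⁻³ /K; ΔT = 25.11 K
ΔV = 2070 × 1.09×10⁻³ × 25.11 = 56.7 mL

56.7 mL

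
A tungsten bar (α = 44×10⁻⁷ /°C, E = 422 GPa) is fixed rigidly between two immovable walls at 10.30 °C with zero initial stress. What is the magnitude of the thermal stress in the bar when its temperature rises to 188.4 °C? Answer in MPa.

Fully constrained: the free strain ε = αΔT is blocked, so σ = Eε = EαΔT.
|ΔT| = 178.10 K
σ = 422×10⁹ × 44×10⁻⁷ × 178.10 = 3.31×10⁸ Pa

σ = 331 MPa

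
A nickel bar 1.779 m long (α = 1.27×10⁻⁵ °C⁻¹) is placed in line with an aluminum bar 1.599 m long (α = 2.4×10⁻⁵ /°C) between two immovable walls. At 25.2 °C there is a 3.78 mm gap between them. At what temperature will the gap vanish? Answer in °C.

T = 87.2 °C

Gap closes when ΔL₁ + ΔL₂ = 3.78 mm = 3.78×10⁻³ m
(α₁L₁ + α₂L₂)ΔT = g
α₁L₁ + α₂L₂ = 1.27×10⁻⁵×1.779 + 2.4×10⁻⁵×1.599 = 6.09693×10⁻⁵ m/K
ΔT = 3.78×10⁻³ / 6.09693×10⁻⁵ = 61.998 K
T = 25.2 + 61.998 = 87.198 °C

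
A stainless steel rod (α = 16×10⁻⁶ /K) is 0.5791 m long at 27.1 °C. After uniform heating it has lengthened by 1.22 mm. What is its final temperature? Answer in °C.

ΔL = αL₀ΔT ⇒ ΔT = ΔL / (αL₀)
ΔT = 1.22×10⁻³ m / (16×10⁻⁶ × 0.5791 m) = 131.67 K
T = 27.1 + 131.67 = 158.77 °C

T = 159 °C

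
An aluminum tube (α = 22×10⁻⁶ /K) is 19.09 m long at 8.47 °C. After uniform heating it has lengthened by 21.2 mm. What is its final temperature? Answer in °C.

T = 58.9 °C

ΔL = αL₀ΔT ⇒ ΔT = ΔL / (αL₀)
ΔT = 21.2×10⁻³ m / (22×10⁻⁶ × 19.09 m) = 50.479 K
T = 8.47 + 50.479 = 58.949 °C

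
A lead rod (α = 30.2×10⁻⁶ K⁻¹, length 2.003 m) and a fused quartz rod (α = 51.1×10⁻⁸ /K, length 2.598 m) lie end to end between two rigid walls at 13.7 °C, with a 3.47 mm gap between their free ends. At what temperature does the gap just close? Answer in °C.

T = 69.8 °C

α₁L₁ = 6.04906×10⁻⁵ m/K, α₂L₂ = 1.327578×10⁻⁶ m/K → total 6.1818178×10⁻⁵ m/K
ΔT = g/(α₁L₁+α₂L₂) = 3.47×10⁻³ / 6.1818178×10⁻⁵ = 56.132 K
T = 13.7 + 56.132 = 69.832 °C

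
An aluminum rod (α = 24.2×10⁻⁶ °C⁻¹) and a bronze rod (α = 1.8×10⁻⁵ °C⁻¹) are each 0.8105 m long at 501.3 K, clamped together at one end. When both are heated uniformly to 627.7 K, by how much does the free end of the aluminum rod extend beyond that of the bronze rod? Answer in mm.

0.635 mm

ΔT = 126.4 K
aluminum: ΔL = 24.2×10⁻⁶ × 0.8105 m × 126.4 = 2.4792×10⁻³ m = 2.4792 mm
bronze: ΔL = 1.8×10⁻⁵ × 0.8105 m × 126.4 = 1.8440×10⁻³ m = 1.8440 mm
difference = 2.4792 − 1.8440 = 0.6352 mm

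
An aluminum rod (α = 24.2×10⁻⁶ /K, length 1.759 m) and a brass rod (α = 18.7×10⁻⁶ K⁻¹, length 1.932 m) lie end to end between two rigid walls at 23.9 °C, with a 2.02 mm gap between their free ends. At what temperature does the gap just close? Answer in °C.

T = 49.6 °C

Gap closes when ΔL₁ + ΔL₂ = 2.02 mm = 2.02×10⁻³ m
(α₁L₁ + α₂L₂)ΔT = g
α₁L₁ + α₂L₂ = 24.2×10⁻⁶×1.759 + 18.7×10⁻⁶×1.932 = 7.86962×10⁻⁵ m/K
ΔT = 2.02×10⁻³ / 7.86962×10⁻⁵ = 25.668 K
T = 23.9 + 25.668 = 49.568 °C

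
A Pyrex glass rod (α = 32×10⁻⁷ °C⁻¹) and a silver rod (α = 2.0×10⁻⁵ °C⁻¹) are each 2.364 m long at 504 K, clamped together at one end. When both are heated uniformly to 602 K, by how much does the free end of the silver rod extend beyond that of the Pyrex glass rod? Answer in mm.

3.89 mm

ΔT = 98 K
Pyrex glass: ΔL = 32×10⁻⁷ × 2.364 m × 98 = 7.4135×10⁻⁴ m = 0.74135 mm
silver: ΔL = 2.0×10⁻⁵ × 2.364 m × 98 = 4.6334×10⁻³ m = 4.6334 mm
difference = 4.6334 − 0.74135 = 3.89205 mm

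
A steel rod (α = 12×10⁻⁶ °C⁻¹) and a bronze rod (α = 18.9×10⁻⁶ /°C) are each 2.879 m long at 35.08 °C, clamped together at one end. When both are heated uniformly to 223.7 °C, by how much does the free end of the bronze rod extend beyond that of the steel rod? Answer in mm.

ΔT = 188.62 K
steel: ΔL = 12×10⁻⁶ × 2.879 m × 188.62 = 6.5164×10⁻³ m = 6.5164 mm
bronze: ΔL = 18.9×10⁻⁶ × 2.879 m × 188.62 = 1.0263×10⁻² m = 10.263 mm
difference = 10.263 − 6.5164 = 3.7466 mm

3.75 mm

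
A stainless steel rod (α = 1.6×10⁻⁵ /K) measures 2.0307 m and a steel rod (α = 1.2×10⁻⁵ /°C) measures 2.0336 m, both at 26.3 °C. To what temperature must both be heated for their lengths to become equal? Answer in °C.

Equal length when α₁L₁ΔT − α₂L₂ΔT = L₂ − L₁ = 2.90×10⁻³ m
α₁L₁ = 3.24912×10⁻⁵, α₂L₂ = 2.44032×10⁻⁵ → Δ(αL) = 8.088×10⁻⁶ m/K
ΔT = 2.90×10⁻³ / 8.088×10⁻⁶ = 358.556 K, so T = 26.3 + 358.556 = 384.856 °C

T = 384.9 °C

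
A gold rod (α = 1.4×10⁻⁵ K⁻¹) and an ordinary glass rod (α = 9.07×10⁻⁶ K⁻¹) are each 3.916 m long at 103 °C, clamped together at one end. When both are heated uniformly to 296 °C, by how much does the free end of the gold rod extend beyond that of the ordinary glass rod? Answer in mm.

3.73 mm

ΔT = 193 K
gold: ΔL = 1.4×10⁻⁵ × 3.916 m × 193 = 1.0581×10⁻² m = 10.581 mm
ordinary glass: ΔL = 9.07×10⁻⁶ × 3.916 m × 193 = 6.8550×10⁻³ m = 6.8550 mm
difference = 10.581 − 6.8550 = 3.726 mm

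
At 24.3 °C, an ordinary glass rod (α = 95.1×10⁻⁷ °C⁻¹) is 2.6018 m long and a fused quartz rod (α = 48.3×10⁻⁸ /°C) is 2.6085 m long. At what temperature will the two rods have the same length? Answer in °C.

Equal length when α₁L₁ΔT − α₂L₂ΔT = L₂ − L₁ = 6.70×10⁻³ m
α₁L₁ = 2.4743118×10⁻⁵, α₂L₂ = 1.2599055×10⁻⁶ → Δ(αL) = 2.34832125×10⁻⁵ m/K
ΔT = 6.70×10⁻³ / 2.34832125×10⁻⁵ = 285.310 K, so T = 24.3 + 285.310 = 309.610 °C

T = 309.6 °C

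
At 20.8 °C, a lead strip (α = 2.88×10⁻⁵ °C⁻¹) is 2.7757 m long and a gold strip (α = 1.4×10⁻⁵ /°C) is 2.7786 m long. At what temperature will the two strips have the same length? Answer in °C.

Equal length when α₁L₁ΔT − α₂L₂ΔT = L₂ − L₁ = 2.90×10⁻³ m
α₁L₁ = 7.994016×10⁻⁵, α₂L₂ = 3.89004×10⁻⁵ → Δ(αL) = 4.103976×10⁻⁵ m/K
ΔT = 2.90×10⁻³ / 4.103976×10⁻⁵ = 70.6632 K, so T = 20.8 + 70.6632 = 91.4632 °C

T = 91.46 °C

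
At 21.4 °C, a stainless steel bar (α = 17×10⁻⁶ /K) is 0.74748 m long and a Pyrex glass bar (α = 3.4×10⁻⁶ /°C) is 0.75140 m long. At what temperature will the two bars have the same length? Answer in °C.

L₁(1 + α₁ΔT) = L₂(1 + α₂ΔT) ⇒ ΔT = (L₂ − L₁)/(α₁L₁ − α₂L₂)
L₂ − L₁ = 0.75140 − 0.74748 = 3.92×10⁻³ m
α₁L₁ − α₂L₂ = 17×10⁻⁶×0.74748 − 3.4×10⁻⁶×0.75140 = 1.01524×10⁻⁵ m/K
ΔT = 3.92×10⁻³ / 1.01524×10⁻⁵ = 386.116 K
T = 21.4 + 386.116 = 407.516 °C

T = 407.5 °C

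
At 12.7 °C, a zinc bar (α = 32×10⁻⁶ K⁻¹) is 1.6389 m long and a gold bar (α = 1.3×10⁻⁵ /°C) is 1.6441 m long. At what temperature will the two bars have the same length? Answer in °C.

Equal length when α₁L₁ΔT − α₂L₂ΔT = L₂ − L₁ = 5.20×10⁻³ m
α₁L₁ = 5.24448×10⁻⁵, α₂L₂ = 2.13733×10⁻⁵ → Δ(αL) = 3.10715×10⁻⁵ m/K
ΔT = 5.20×10⁻³ / 3.10715×10⁻⁵ = 167.356 K, so T = 12.7 + 167.356 = 180.056 °C

T = 180.1 °C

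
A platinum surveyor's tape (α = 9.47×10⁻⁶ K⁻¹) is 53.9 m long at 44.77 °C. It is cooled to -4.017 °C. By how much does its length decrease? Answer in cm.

|ΔT| = |-4.017 − 44.77| = 48.787 K
ΔL = αL₀ΔT = (9.47×10⁻⁶)(53.9)(48.787) = 2.49×10⁻² m

ΔL = 2.49 cm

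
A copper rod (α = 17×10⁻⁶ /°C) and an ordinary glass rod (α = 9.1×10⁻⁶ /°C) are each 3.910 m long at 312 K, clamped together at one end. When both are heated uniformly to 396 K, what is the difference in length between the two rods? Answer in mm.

ΔT = 84 K
copper: ΔL = 17×10⁻⁶ × 3.910 m × 84 = 5.5835×10⁻³ m = 5.5835 mm
ordinary glass: ΔL = 9.1×10⁻⁶ × 3.910 m × 84 = 2.9888×10⁻³ m = 2.9888 mm
difference = 5.5835 − 2.9888 = 2.5947 mm

2.59 mm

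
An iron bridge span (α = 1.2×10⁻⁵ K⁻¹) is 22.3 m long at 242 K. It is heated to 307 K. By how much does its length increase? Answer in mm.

|ΔT| = |307 − 242| = 65 K
ΔL = αL₀ΔT = (1.2×10⁻⁵)(22.3)(65) = 1.74×10⁻² m

ΔL = 17.4 mm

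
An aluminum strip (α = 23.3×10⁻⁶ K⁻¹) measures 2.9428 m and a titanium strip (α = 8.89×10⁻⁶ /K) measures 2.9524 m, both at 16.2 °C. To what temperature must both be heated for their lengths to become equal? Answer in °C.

Equal length when α₁L₁ΔT − α₂L₂ΔT = L₂ − L₁ = 9.60×10⁻³ m
α₁L₁ = 6.856724×10⁻⁵, α₂L₂ = 2.6246836×10⁻⁵ → Δ(αL) = 4.2320404×10⁻⁵ m/K
ΔT = 9.60×10⁻³ / 4.2320404×10⁻⁵ = 226.841 K, so T = 16.2 + 226.841 = 243.041 °C

T = 243.0 °C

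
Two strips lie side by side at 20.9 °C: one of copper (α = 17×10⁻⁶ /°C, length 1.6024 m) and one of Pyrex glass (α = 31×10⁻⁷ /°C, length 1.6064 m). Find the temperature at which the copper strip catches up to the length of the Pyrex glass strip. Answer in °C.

T = 200.6 °C

Equal length when α₁L₁ΔT − α₂L₂ΔT = L₂ − L₁ = 4.00×10⁻³ m
α₁L₁ = 2.72408×10⁻⁵, α₂L₂ = 4.97984×10⁻⁶ → Δ(αL) = 2.226096×10⁻⁵ m/K
ΔT = 4.00×10⁻³ / 2.226096×10⁻⁵ = 179.687 K, so T = 20.9 + 179.687 = 200.587 °C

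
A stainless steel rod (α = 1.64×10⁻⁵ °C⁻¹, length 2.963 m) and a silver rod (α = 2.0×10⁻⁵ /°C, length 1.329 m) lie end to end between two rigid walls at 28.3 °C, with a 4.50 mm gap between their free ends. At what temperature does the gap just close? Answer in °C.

T = 88.2 °C

Gap closes when ΔL₁ + ΔL₂ = 4.50 mm = 4.50×10⁻³ m
(α₁L₁ + α₂L₂)ΔT = g
α₁L₁ + α₂L₂ = 1.64×10⁻⁵×2.963 + 2.0×10⁻⁵×1.329 = 7.51732×10⁻⁵ m/K
ΔT = 4.50×10⁻³ / 7.51732×10⁻⁵ = 59.862 K
T = 28.3 + 59.862 = 88.162 °C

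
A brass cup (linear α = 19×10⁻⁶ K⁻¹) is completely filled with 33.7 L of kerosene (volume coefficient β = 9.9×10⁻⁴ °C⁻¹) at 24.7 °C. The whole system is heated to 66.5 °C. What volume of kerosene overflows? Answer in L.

The cup also expands: β_container ≈ 3α = 5.7×10⁻⁵ /K
Net overflow = V₀(β_liq − 3α_cont)ΔT
β − 3α = 9.90×10⁻⁴ − 5.7×10⁻⁵ = 9.33×10⁻⁴ /K; ΔT = 41.8 K
ΔV = 33.7 × 9.33×10⁻⁴ × 41.8 = 1.31 L

1.31 L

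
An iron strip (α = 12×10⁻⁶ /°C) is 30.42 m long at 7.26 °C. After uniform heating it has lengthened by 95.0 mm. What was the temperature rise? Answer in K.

ΔL = αL₀ΔT ⇒ ΔT = ΔL / (αL₀)
ΔT = 95.0×10⁻³ m / (12×10⁻⁶ × 30.42 m) = 260.25 K

ΔT = 260 K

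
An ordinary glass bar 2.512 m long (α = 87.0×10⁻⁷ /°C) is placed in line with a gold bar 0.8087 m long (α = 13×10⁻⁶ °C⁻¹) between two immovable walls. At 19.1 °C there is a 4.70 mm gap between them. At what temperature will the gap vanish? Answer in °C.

α₁L₁ = 2.18544×10⁻⁵ m/K, α₂L₂ = 1.05131×10⁻⁵ m/K → total 3.23675×10⁻⁵ m/K
ΔT = g/(α₁L₁+α₂L₂) = 4.70×10⁻³ / 3.23675×10⁻⁵ = 145.21 K
T = 19.1 + 145.21 = 164.31 °C

T = 164 °C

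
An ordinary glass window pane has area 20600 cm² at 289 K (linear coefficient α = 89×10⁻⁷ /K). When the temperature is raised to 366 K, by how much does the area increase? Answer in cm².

Area coefficient ≈ 2α; |ΔT| = 77 K
ΔA = 2αA₀ΔT = 2(89×10⁻⁷)(20600)(77) = 28.2 cm²

ΔA = 28.2 cm²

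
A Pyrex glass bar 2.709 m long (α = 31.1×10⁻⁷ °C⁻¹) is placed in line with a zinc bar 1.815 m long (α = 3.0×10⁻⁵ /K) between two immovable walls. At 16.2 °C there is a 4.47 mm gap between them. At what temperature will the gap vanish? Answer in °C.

Gap closes when ΔL₁ + ΔL₂ = 4.47 mm = 4.47×10⁻³ m
(α₁L₁ + α₂L₂)ΔT = g
α₁L₁ + α₂L₂ = 31.1×10⁻⁷×2.709 + 3.0×10⁻⁵×1.815 = 6.287499×10⁻⁵ m/K
ΔT = 4.47×10⁻³ / 6.287499×10⁻⁵ = 71.093 K
T = 16.2 + 71.093 = 87.293 °C

T = 87.3 °C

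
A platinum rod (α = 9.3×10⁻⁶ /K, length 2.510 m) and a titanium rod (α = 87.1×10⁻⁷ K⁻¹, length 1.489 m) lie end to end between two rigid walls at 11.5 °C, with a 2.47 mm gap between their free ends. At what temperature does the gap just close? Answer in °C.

α₁L₁ = 2.3343×10⁻⁵ m/K, α₂L₂ = 1.296919×10⁻⁵ m/K → total 3.631219×10⁻⁵ m/K
ΔT = g/(α₁L₁+α₂L₂) = 2.47×10⁻³ / 3.631219×10⁻⁵ = 68.021 K
T = 11.5 + 68.021 = 79.521 °C

T = 79.5 °C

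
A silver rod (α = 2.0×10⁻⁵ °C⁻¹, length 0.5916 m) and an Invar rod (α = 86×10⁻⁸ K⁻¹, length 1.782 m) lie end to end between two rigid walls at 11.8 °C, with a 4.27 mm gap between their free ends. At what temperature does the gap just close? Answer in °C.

T = 331 °C

α₁L₁ = 1.1832×10⁻⁵ m/K, α₂L₂ = 1.53252×10⁻⁶ m/K → total 1.336452×10⁻⁵ m/K
ΔT = g/(α₁L₁+α₂L₂) = 4.27×10⁻³ / 1.336452×10⁻⁵ = 319.50 K
T = 11.8 + 319.50 = 331.30 °C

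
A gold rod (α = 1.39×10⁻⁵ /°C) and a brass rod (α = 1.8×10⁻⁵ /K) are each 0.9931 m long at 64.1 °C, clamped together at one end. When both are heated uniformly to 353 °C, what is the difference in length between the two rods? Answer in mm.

ΔT = 288.9 K
gold: ΔL = 1.39×10⁻⁵ × 0.9931 m × 288.9 = 3.9880×10⁻³ m = 3.9880 mm
brass: ΔL = 1.8×10⁻⁵ × 0.9931 m × 288.9 = 5.1643×10⁻³ m = 5.1643 mm
difference = 5.1643 − 3.9880 = 1.1763 mm

1.18 mm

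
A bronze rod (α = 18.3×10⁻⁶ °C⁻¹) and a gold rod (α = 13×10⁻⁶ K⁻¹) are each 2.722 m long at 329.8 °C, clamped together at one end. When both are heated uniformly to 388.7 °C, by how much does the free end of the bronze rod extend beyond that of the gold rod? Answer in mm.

0.850 mm

ΔT = 58.9 K
bronze: ΔL = 18.3×10⁻⁶ × 2.722 m × 58.9 = 2.9340×10⁻³ m = 2.9340 mm
gold: ΔL = 13×10⁻⁶ × 2.722 m × 58.9 = 2.0842×10⁻³ m = 2.0842 mm
difference = 2.9340 − 2.0842 = 0.8498 mm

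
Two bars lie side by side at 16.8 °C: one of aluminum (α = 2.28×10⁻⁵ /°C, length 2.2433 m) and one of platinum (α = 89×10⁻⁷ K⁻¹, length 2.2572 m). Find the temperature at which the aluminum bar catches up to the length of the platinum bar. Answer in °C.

T = 464.3 °C

L₁(1 + α₁ΔT) = L₂(1 + α₂ΔT) ⇒ ΔT = (L₂ − L₁)/(α₁L₁ − α₂L₂)
L₂ − L₁ = 2.2572 − 2.2433 = 1.39×10⁻² m
α₁L₁ − α₂L₂ = 2.28×10⁻⁵×2.2433 − 89×10⁻⁷×2.2572 = 3.105816×10⁻⁵ m/K
ΔT = 1.39×10⁻² / 3.105816×10⁻⁵ = 447.547 K
T = 16.8 + 447.547 = 464.347 °C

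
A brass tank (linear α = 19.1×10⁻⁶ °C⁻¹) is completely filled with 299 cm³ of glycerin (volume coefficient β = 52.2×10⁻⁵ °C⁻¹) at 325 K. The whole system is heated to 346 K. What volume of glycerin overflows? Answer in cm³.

The tank also expands: β_container ≈ 3α = 5.73×10⁻⁵ /K
Net overflow = V₀(β_liq − 3α_cont)ΔT
β − 3α = 5.22×10⁻⁴ − 5.73×10⁻⁵ = 4.647×10⁻⁴ /K; ΔT = 21 K
ΔV = 299 × 4.647×10⁻⁴ × 21 = 2.92 cm³

2.92 cm³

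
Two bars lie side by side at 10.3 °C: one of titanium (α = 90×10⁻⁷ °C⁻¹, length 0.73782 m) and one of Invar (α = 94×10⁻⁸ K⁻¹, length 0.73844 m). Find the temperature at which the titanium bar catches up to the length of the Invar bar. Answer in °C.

Equal length when α₁L₁ΔT − α₂L₂ΔT = L₂ − L₁ = 6.20×10⁻⁴ m
α₁L₁ = 6.64038×10⁻⁶, α₂L₂ = 6.941336×10⁻⁷ → Δ(αL) = 5.9462464×10⁻⁶ m/K
ΔT = 6.20×10⁻⁴ / 5.9462464×10⁻⁶ = 104.267 K, so T = 10.3 + 104.267 = 114.567 °C

T = 114.6 °C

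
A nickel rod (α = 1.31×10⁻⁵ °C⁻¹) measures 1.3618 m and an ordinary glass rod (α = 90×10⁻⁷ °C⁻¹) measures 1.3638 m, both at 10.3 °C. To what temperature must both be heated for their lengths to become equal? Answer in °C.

T = 369.7 °C

Equal length when α₁L₁ΔT − α₂L₂ΔT = L₂ − L₁ = 2.00×10⁻³ m
α₁L₁ = 1.783958×10⁻⁵, α₂L₂ = 1.22742×10⁻⁵ → Δ(αL) = 5.56538×10⁻⁶ m/K
ΔT = 2.00×10⁻³ / 5.56538×10⁻⁶ = 359.364 K, so T = 10.3 + 359.364 = 369.664 °C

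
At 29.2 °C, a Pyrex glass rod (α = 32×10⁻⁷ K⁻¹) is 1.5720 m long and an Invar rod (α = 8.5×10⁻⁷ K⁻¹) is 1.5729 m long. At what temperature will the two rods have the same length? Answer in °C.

Equal length when α₁L₁ΔT − α₂L₂ΔT = L₂ − L₁ = 9.00×10⁻⁴ m
α₁L₁ = 5.0304×10⁻⁶, α₂L₂ = 1.336965×10⁻⁶ → Δ(αL) = 3.693435×10⁻⁶ m/K
ΔT = 9.00×10⁻⁴ / 3.693435×10⁻⁶ = 243.676 K, so T = 29.2 + 243.676 = 272.876 °C

T = 272.9 °C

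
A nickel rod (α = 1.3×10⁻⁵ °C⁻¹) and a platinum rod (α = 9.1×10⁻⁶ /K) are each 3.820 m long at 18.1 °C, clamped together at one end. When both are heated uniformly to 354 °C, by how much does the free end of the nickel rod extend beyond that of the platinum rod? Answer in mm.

5.00 mm

ΔT = 335.9 K
nickel: ΔL = 1.3×10⁻⁵ × 3.820 m × 335.9 = 1.6681×10⁻² m = 16.681 mm
platinum: ΔL = 9.1×10⁻⁶ × 3.820 m × 335.9 = 1.1677×10⁻² m = 11.677 mm
difference = 16.681 − 11.677 = 5.004 mm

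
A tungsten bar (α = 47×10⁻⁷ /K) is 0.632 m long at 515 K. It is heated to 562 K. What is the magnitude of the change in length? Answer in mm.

ΔL = 0.140 mm

|ΔT| = |562 − 515| = 47 K
ΔL = αL₀ΔT = (47×10⁻⁷)(0.632)(47) = 1.40×10⁻⁴ m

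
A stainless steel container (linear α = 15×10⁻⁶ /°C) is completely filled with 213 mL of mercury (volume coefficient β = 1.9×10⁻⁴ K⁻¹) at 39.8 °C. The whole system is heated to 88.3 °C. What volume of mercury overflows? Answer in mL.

1.50 mL

The container also expands: β_container ≈ 3α = 4.5×10⁻⁵ /K
Net overflow = V₀(β_liq − 3α_cont)ΔT
β − 3α = 1.90×10⁻⁴ − 4.5×10⁻⁵ = 1.45×10⁻⁴ /K; ΔT = 48.5 K
ΔV = 213 × 1.45×10⁻⁴ × 48.5 = 1.50 mL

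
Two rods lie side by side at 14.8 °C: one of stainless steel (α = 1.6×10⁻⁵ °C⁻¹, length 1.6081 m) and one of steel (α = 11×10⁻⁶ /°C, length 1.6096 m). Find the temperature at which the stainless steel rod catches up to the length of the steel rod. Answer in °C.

L₁(1 + α₁ΔT) = L₂(1 + α₂ΔT) ⇒ ΔT = (L₂ − L₁)/(α₁L₁ − α₂L₂)
L₂ − L₁ = 1.6096 − 1.6081 = 1.50×10⁻³ m
α₁L₁ − α₂L₂ = 1.6×10⁻⁵×1.6081 − 11×10⁻⁶×1.6096 = 8.024×10⁻⁶ m/K
ΔT = 1.50×10⁻³ / 8.024×10⁻⁶ = 186.939 K
T = 14.8 + 186.939 = 201.739 °C

T = 201.7 °C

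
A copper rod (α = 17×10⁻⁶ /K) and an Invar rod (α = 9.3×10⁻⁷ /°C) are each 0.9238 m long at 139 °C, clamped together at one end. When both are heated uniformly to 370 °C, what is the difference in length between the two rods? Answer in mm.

ΔT = 231 K
copper: ΔL = 17×10⁻⁶ × 0.9238 m × 231 = 3.6278×10⁻³ m = 3.6278 mm
Invar: ΔL = 9.3×10⁻⁷ × 0.9238 m × 231 = 1.9846×10⁻⁴ m = 0.19846 mm
difference = 3.6278 − 0.19846 = 3.42934 mm

3.43 mm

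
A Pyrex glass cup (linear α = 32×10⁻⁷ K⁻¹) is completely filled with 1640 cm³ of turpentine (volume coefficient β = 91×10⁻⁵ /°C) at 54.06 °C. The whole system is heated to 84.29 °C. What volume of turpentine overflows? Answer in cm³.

The cup also expands: β_container ≈ 3α = 9.6×10⁻⁶ /K
Net overflow = V₀(β_liq − 3α_cont)ΔT
β − 3α = 9.10×10⁻⁴ − 9.6×10⁻⁶ = 9.004×10⁻⁴ /K; ΔT = 30.23 K
ΔV = 1640 × 9.004×10⁻⁴ × 30.23 = 44.6 cm³

44.6 cm³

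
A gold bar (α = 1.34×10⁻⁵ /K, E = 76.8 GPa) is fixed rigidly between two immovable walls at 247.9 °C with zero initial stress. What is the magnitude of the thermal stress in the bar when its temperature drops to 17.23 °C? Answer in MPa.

Fully constrained: the free strain ε = αΔT is blocked, so σ = Eε = EαΔT.
|ΔT| = 230.67 K
σ = 76.8×10⁹ × 1.34×10⁻⁵ × 230.67 = 2.37×10⁸ Pa

σ = 237 MPa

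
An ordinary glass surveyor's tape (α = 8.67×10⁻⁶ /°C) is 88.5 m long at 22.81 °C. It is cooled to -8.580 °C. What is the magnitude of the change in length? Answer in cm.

|ΔT| = |-8.580 − 22.81| = 31.390 K
ΔL = αL₀ΔT = (8.67×10⁻⁶)(88.5)(31.390) = 2.41×10⁻² m

ΔL = 2.41 cm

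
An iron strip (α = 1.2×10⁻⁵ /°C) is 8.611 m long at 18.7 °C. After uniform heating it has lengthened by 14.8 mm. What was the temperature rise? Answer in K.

ΔT = 143 K

ΔL = αL₀ΔT ⇒ ΔT = ΔL / (αL₀)
ΔT = 14.8×10⁻³ m / (1.2×10⁻⁵ × 8.611 m) = 143.23 K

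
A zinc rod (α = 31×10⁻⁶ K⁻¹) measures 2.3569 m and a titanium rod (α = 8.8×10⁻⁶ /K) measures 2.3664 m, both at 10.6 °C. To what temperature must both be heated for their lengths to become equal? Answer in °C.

T = 192.5 °C

L₁(1 + α₁ΔT) = L₂(1 + α₂ΔT) ⇒ ΔT = (L₂ − L₁)/(α₁L₁ − α₂L₂)
L₂ − L₁ = 2.3664 − 2.3569 = 9.50×10⁻³ m
α₁L₁ − α₂L₂ = 31×10⁻⁶×2.3569 − 8.8×10⁻⁶×2.3664 = 5.223958×10⁻⁵ m/K
ΔT = 9.50×10⁻³ / 5.223958×10⁻⁵ = 181.854 K
T = 10.6 + 181.854 = 192.454 °C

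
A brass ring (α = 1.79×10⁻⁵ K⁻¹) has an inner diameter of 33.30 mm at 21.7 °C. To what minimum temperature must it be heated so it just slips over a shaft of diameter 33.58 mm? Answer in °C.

Required Δd = 33.58 − 33.30 = 0.28 mm
Δd = αd₀ΔT ⇒ ΔT = Δd/(αd₀) = 0.28 / (1.79×10⁻⁵ × 33.30) = 469.74 K
T_min = 21.7 + 469.74 = 491.44 °C

T = 491 °C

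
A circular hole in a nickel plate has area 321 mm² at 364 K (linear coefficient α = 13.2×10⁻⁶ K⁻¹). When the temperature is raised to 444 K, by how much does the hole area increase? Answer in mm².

Area coefficient ≈ 2α; |ΔT| = 80 K
ΔA = 2αA₀ΔT = 2(13.2×10⁻⁶)(321)(80) = 0.678 mm²

ΔA = 0.678 mm²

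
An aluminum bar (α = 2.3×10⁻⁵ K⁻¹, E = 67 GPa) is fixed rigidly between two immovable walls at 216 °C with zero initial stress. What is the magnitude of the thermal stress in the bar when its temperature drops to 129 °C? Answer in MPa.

σ = 134 MPa

Fully constrained: the free strain ε = αΔT is blocked, so σ = Eε = EαΔT.
|ΔT| = 87 K
σ = 67.0×10⁹ × 2.3×10⁻⁵ × 87 = 1.34×10⁸ Pa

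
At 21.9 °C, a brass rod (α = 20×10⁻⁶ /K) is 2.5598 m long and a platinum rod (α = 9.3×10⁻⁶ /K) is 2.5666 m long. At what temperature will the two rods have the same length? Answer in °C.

Equal length when α₁L₁ΔT − α₂L₂ΔT = L₂ − L₁ = 6.80×10⁻³ m
α₁L₁ = 5.1196×10⁻⁵, α₂L₂ = 2.386938×10⁻⁵ → Δ(αL) = 2.732662×10⁻⁵ m/K
ΔT = 6.80×10⁻³ / 2.732662×10⁻⁵ = 248.842 K, so T = 21.9 + 248.842 = 270.742 °C

T = 270.7 °C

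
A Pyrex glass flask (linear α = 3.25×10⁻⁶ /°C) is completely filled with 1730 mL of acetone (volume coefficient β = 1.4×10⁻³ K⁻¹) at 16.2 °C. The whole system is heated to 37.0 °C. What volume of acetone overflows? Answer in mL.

The flask also expands: β_container ≈ 3α = 9.75×10⁻⁶ /K
Net overflow = V₀(β_liq − 3α_cont)ΔT
β − 3α = 1.40×10⁻³ − 9.75×10⁻⁶ = 1.39025×10⁻³ /K; ΔT = 20.8 K
ΔV = 1730 × 1.39025×10⁻³ × 20.8 = 50.0 mL

50.0 mL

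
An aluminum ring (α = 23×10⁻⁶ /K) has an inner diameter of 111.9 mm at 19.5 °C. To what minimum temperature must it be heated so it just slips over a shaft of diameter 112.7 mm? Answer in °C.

Required Δd = 112.7 − 111.9 = 0.8 mm
Δd = αd₀ΔT ⇒ ΔT = Δd/(αd₀) = 0.8 / (23×10⁻⁶ × 111.9) = 310.84 K
T_min = 19.5 + 310.84 = 330.34 °C

T = 330 °C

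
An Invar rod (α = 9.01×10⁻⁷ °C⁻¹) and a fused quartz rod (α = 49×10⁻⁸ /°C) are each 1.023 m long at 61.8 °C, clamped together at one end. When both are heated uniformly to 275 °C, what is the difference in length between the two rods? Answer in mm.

0.0896 mm

ΔT = 213.2 K
Invar: ΔL = 9.01×10⁻⁷ × 1.023 m × 213.2 = 1.9651×10⁻⁴ m = 0.19651 mm
fused quartz: ΔL = 49×10⁻⁸ × 1.023 m × 213.2 = 1.0687×10⁻⁴ m = 0.10687 mm
difference = 0.19651 − 0.10687 = 0.08964 mm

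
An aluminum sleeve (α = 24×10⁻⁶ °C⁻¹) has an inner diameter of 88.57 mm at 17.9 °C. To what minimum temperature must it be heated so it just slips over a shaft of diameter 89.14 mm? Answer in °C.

T = 286 °C

Required Δd = 89.14 − 88.57 = 0.57 mm
Δd = αd₀ΔT ⇒ ΔT = Δd/(αd₀) = 0.57 / (24×10⁻⁶ × 88.57) = 268.15 K
T_min = 17.9 + 268.15 = 286.05 °C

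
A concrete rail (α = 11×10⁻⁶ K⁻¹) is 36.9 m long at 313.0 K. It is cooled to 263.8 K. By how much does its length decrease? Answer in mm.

|ΔT| = |263.8 − 313.0| = 49.2 K
ΔL = αL₀ΔT = (11×10⁻⁶)(36.9)(49.2) = 2.00×10⁻² m

ΔL = 20.0 mm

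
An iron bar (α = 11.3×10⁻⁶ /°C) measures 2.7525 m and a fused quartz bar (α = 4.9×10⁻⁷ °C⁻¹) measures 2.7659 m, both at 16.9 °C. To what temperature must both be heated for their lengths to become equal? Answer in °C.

Equal length when α₁L₁ΔT − α₂L₂ΔT = L₂ − L₁ = 1.34×10⁻² m
α₁L₁ = 3.110325×10⁻⁵, α₂L₂ = 1.355291×10⁻⁶ → Δ(αL) = 2.9747959×10⁻⁵ m/K
ΔT = 1.34×10⁻² / 2.9747959×10⁻⁵ = 450.451 K, so T = 16.9 + 450.451 = 467.351 °C

T = 467.4 °C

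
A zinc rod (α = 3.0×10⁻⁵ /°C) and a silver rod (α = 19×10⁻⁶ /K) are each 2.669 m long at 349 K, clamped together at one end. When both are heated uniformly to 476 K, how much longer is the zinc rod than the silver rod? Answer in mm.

3.73 mm

ΔT = 127 K
zinc: ΔL = 3.0×10⁻⁵ × 2.669 m × 127 = 1.0169×10⁻² m = 10.169 mm
silver: ΔL = 19×10⁻⁶ × 2.669 m × 127 = 6.4403×10⁻³ m = 6.4403 mm
difference = 10.169 − 6.4403 = 3.7287 mm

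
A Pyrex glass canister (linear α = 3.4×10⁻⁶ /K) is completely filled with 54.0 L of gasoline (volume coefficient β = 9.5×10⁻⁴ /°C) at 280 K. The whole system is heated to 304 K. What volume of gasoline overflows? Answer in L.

1.22 L

The canister also expands: β_container ≈ 3α = 1.02×10⁻⁵ /K
Net overflow = V₀(β_liq − 3α_cont)ΔT
β − 3α = 9.50×10⁻⁴ − 1.02×10⁻⁵ = 9.398×10⁻⁴ /K; ΔT = 24 K
ΔV = 54.0 × 9.398×10⁻⁴ × 24 = 1.22 L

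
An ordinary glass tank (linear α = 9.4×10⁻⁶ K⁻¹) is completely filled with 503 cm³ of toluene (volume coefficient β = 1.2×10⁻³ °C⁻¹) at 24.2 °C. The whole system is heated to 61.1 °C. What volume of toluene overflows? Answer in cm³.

21.7 cm³

The tank also expands: β_container ≈ 3α = 2.82×10⁻⁵ /K
Net overflow = V₀(β_liq − 3α_cont)ΔT
β − 3α = 1.20×10⁻³ − 2.82×10⁻⁵ = 1.1718×10⁻³ /K; ΔT = 36.9 K
ΔV = 503 × 1.1718×10⁻³ × 36.9 = 21.7 cm³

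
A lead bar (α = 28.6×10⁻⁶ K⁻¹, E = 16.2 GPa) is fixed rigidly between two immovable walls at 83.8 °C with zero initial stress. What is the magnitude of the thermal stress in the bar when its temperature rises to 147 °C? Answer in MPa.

σ = 29.3 MPa

Fully constrained: the free strain ε = αΔT is blocked, so σ = Eε = EαΔT.
|ΔT| = 63.2 K
σ = 16.2×10⁹ × 28.6×10⁻⁶ × 63.2 = 2.93×10⁷ Pa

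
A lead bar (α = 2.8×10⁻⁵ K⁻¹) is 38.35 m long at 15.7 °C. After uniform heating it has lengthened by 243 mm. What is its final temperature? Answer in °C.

ΔL = αL₀ΔT ⇒ ΔT = ΔL / (αL₀)
ΔT = 243×10⁻³ m / (2.8×10⁻⁵ × 38.35 m) = 226.30 K
T = 15.7 + 226.30 = 242.00 °C

T = 242 °C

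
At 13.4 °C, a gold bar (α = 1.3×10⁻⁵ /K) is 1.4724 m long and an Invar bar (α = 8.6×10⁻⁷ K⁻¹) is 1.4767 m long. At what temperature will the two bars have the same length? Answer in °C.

L₁(1 + α₁ΔT) = L₂(1 + α₂ΔT) ⇒ ΔT = (L₂ − L₁)/(α₁L₁ − α₂L₂)
L₂ − L₁ = 1.4767 − 1.4724 = 4.30×10⁻³ m
α₁L₁ − α₂L₂ = 1.3×10⁻⁵×1.4724 − 8.6×10⁻⁷×1.4767 = 1.7871238×10⁻⁵ m/K
ΔT = 4.30×10⁻³ / 1.7871238×10⁻⁵ = 240.610 K
T = 13.4 + 240.610 = 254.010 °C

T = 254.0 °C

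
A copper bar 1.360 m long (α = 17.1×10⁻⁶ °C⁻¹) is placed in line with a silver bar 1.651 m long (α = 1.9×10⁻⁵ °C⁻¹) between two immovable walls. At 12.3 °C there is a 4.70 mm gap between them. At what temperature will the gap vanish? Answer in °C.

Gap closes when ΔL₁ + ΔL₂ = 4.70 mm = 4.70×10⁻³ m
(α₁L₁ + α₂L₂)ΔT = g
α₁L₁ + α₂L₂ = 17.1×10⁻⁶×1.360 + 1.9×10⁻⁵×1.651 = 5.4625×10⁻⁵ m/K
ΔT = 4.70×10⁻³ / 5.4625×10⁻⁵ = 86.041 K
T = 12.3 + 86.041 = 98.341 °C

T = 98.3 °C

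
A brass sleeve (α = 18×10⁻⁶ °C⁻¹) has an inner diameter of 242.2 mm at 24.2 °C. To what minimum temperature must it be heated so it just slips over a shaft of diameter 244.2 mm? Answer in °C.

Required Δd = 244.2 − 242.2 = 2.0 mm
Δd = αd₀ΔT ⇒ ΔT = Δd/(αd₀) = 2.0 / (18×10⁻⁶ × 242.2) = 458.76 K
T_min = 24.2 + 458.76 = 482.96 °C

T = 483 °C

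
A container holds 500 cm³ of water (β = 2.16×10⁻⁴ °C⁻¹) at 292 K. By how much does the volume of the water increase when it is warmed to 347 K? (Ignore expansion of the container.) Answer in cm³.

|ΔT| = |347 − 292| = 55 K
ΔV = βV₀ΔT = (2.16×10⁻⁴)(500)(55) = 5.94 cm³

ΔV = 5.94 cm³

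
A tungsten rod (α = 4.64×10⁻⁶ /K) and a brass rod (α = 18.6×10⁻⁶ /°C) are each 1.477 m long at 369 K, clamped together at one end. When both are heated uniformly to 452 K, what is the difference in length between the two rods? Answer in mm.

1.71 mm

ΔT = 83 K
tungsten: ΔL = 4.64×10⁻⁶ × 1.477 m × 83 = 5.6882×10⁻⁴ m = 0.56882 mm
brass: ΔL = 18.6×10⁻⁶ × 1.477 m × 83 = 2.2802×10⁻³ m = 2.2802 mm
difference = 2.2802 − 0.56882 = 1.71138 mm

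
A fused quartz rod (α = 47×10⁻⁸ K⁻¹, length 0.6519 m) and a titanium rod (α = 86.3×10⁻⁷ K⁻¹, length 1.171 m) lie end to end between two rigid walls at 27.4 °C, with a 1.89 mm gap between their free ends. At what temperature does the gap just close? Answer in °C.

T = 209 °C

α₁L₁ = 3.06393×10⁻⁷ m/K, α₂L₂ = 1.010573×10⁻⁵ m/K → total 1.0412123×10⁻⁵ m/K
ΔT = g/(α₁L₁+α₂L₂) = 1.89×10⁻³ / 1.0412123×10⁻⁵ = 181.52 K
T = 27.4 + 181.52 = 208.92 °C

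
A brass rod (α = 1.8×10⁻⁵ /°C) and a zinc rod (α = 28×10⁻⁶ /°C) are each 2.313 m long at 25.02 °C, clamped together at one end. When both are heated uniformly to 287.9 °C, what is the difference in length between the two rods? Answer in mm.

6.08 mm

ΔT = 262.88 K
brass: ΔL = 1.8×10⁻⁵ × 2.313 m × 262.88 = 1.0945×10⁻² m = 10.945 mm
zinc: ΔL = 28×10⁻⁶ × 2.313 m × 262.88 = 1.7025×10⁻² m = 17.025 mm
difference = 17.025 − 10.945 = 6.080 mm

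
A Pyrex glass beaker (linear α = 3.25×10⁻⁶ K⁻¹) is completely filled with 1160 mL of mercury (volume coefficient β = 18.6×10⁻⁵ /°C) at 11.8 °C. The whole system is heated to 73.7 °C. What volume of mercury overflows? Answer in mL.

The beaker also expands: β_container ≈ 3α = 9.75×10⁻⁶ /K
Net overflow = V₀(β_liq − 3α_cont)ΔT
β − 3α = 1.86×10⁻⁴ − 9.75×10⁻⁶ = 1.7625×10⁻⁴ /K; ΔT = 61.9 K
ΔV = 1160 × 1.7625×10⁻⁴ × 61.9 = 12.7 mL

12.7 mL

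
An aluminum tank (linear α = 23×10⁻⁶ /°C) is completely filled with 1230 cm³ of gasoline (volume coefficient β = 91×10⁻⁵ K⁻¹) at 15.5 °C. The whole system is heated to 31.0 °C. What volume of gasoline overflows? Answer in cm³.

The tank also expands: β_container ≈ 3α = 6.9×10⁻⁵ /K
Net overflow = V₀(β_liq − 3α_cont)ΔT
β − 3α = 9.10×10⁻⁴ − 6.9×10⁻⁵ = 8.41×10⁻⁴ /K; ΔT = 15.5 K
ΔV = 1230 × 8.41×10⁻⁴ × 15.5 = 16.0 cm³

16.0 cm³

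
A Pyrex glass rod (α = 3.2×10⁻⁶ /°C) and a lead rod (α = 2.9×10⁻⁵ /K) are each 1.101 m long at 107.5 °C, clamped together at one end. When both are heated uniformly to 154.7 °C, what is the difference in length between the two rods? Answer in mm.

1.34 mm

ΔT = 47.2 K
Pyrex glass: ΔL = 3.2×10⁻⁶ × 1.101 m × 47.2 = 1.6630×10⁻⁴ m = 0.16630 mm
lead: ΔL = 2.9×10⁻⁵ × 1.101 m × 47.2 = 1.5070×10⁻³ m = 1.5070 mm
difference = 1.5070 − 0.16630 = 1.3407 mm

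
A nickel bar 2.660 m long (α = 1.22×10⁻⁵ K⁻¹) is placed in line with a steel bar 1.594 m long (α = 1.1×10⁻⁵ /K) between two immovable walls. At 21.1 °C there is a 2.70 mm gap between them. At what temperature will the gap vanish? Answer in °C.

Gap closes when ΔL₁ + ΔL₂ = 2.70 mm = 2.70×10⁻³ m
(α₁L₁ + α₂L₂)ΔT = g
α₁L₁ + α₂L₂ = 1.22×10⁻⁵×2.660 + 1.1×10⁻⁵×1.594 = 4.9986×10⁻⁵ m/K
ΔT = 2.70×10⁻³ / 4.9986×10⁻⁵ = 54.015 K
T = 21.1 + 54.015 = 75.115 °C

T = 75.1 °C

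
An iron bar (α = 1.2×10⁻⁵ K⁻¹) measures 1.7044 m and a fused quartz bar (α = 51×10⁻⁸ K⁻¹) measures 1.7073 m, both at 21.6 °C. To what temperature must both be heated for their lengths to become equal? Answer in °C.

T = 169.7 °C

L₁(1 + α₁ΔT) = L₂(1 + α₂ΔT) ⇒ ΔT = (L₂ − L₁)/(α₁L₁ − α₂L₂)
L₂ − L₁ = 1.7073 − 1.7044 = 2.90×10⁻³ m
α₁L₁ − α₂L₂ = 1.2×10⁻⁵×1.7044 − 51×10⁻⁸×1.7073 = 1.9582077×10⁻⁵ m/K
ΔT = 2.90×10⁻³ / 1.9582077×10⁻⁵ = 148.095 K
T = 21.6 + 148.095 = 169.695 °C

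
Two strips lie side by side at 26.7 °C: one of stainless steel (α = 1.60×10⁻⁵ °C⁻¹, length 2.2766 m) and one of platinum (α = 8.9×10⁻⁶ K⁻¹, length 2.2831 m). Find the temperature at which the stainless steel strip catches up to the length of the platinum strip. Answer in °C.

L₁(1 + α₁ΔT) = L₂(1 + α₂ΔT) ⇒ ΔT = (L₂ − L₁)/(α₁L₁ − α₂L₂)
L₂ − L₁ = 2.2831 − 2.2766 = 6.50×10⁻³ m
α₁L₁ − α₂L₂ = 1.60×10⁻⁵×2.2766 − 8.9×10⁻⁶×2.2831 = 1.610601×10⁻⁵ m/K
ΔT = 6.50×10⁻³ / 1.610601×10⁻⁵ = 403.576 K
T = 26.7 + 403.576 = 430.276 °C

T = 430.3 °C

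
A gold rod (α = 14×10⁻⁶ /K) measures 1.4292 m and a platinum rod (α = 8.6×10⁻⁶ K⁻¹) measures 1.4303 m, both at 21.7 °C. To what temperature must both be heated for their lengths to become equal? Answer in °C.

T = 164.4 °C

L₁(1 + α₁ΔT) = L₂(1 + α₂ΔT) ⇒ ΔT = (L₂ − L₁)/(α₁L₁ − α₂L₂)
L₂ − L₁ = 1.4303 − 1.4292 = 1.10×10⁻³ m
α₁L₁ − α₂L₂ = 14×10⁻⁶×1.4292 − 8.6×10⁻⁶×1.4303 = 7.70822×10⁻⁶ m/K
ΔT = 1.10×10⁻³ / 7.70822×10⁻⁶ = 142.705 K
T = 21.7 + 142.705 = 164.405 °C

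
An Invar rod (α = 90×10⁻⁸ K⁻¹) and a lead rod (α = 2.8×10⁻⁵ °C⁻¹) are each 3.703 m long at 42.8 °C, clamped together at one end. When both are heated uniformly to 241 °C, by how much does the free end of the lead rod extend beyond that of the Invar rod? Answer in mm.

ΔT = 198.2 K
Invar: ΔL = 90×10⁻⁸ × 3.703 m × 198.2 = 6.6054×10⁻⁴ m = 0.66054 mm
lead: ΔL = 2.8×10⁻⁵ × 3.703 m × 198.2 = 2.0550×10⁻² m = 20.550 mm
difference = 20.550 − 0.66054 = 19.88946 mm

19.9 mm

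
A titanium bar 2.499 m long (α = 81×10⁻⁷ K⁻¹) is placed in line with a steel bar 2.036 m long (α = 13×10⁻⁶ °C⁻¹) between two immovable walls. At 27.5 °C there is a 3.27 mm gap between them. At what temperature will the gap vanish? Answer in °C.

T = 97.5 °C

α₁L₁ = 2.02419×10⁻⁵ m/K, α₂L₂ = 2.6468×10⁻⁵ m/K → total 4.67099×10⁻⁵ m/K
ΔT = g/(α₁L₁+α₂L₂) = 3.27×10⁻³ / 4.67099×10⁻⁵ = 70.007 K
T = 27.5 + 70.007 = 97.507 °C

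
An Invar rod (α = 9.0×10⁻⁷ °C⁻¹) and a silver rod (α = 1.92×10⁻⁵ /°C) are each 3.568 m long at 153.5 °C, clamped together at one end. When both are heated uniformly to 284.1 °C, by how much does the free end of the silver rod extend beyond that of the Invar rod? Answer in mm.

ΔT = 130.6 K
Invar: ΔL = 9.0×10⁻⁷ × 3.568 m × 130.6 = 4.1938×10⁻⁴ m = 0.41938 mm
silver: ΔL = 1.92×10⁻⁵ × 3.568 m × 130.6 = 8.9468×10⁻³ m = 8.9468 mm
difference = 8.9468 − 0.41938 = 8.52742 mm

8.53 mm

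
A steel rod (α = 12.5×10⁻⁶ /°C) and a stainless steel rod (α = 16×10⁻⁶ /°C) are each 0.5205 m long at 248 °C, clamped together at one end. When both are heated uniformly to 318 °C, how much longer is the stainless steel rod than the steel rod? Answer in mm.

ΔT = 70 K
steel: ΔL = 12.5×10⁻⁶ × 0.5205 m × 70 = 4.5544×10⁻⁴ m = 0.45544 mm
stainless steel: ΔL = 16×10⁻⁶ × 0.5205 m × 70 = 5.8296×10⁻⁴ m = 0.58296 mm
difference = 0.58296 − 0.45544 = 0.12752 mm

0.128 mm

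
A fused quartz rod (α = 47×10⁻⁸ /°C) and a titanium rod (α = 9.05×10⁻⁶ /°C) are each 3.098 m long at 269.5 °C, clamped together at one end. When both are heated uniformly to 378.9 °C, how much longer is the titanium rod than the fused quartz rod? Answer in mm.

ΔT = 109.4 K
fused quartz: ΔL = 47×10⁻⁸ × 3.098 m × 109.4 = 1.5929×10⁻⁴ m = 0.15929 mm
titanium: ΔL = 9.05×10⁻⁶ × 3.098 m × 109.4 = 3.0672×10⁻³ m = 3.0672 mm
difference = 3.0672 − 0.15929 = 2.90791 mm

2.91 mm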